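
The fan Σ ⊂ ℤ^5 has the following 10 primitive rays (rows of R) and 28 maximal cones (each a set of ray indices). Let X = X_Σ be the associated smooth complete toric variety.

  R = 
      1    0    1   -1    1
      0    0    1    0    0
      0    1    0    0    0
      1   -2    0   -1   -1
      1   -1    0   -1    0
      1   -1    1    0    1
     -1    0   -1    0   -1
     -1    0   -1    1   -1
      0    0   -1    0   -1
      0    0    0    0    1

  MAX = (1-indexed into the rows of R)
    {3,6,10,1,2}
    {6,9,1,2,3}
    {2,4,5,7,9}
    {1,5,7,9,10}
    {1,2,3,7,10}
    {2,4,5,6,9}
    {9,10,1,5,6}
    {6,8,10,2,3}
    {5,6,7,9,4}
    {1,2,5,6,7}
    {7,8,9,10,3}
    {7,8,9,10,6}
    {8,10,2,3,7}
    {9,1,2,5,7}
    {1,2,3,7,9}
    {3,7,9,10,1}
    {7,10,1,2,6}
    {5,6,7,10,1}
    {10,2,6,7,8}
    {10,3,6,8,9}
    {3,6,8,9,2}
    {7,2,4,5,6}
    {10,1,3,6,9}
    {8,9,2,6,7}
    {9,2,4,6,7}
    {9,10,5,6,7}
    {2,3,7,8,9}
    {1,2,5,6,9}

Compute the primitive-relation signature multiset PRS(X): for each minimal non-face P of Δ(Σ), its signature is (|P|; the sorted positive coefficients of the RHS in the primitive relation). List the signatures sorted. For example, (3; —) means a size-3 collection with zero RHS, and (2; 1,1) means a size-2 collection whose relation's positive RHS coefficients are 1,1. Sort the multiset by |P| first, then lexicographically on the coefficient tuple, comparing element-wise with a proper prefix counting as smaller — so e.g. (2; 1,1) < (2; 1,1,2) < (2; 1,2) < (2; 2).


Δ(Σ) — 10 vertices, 12 min non-faces:

  • {1,8}:  v_{1} + v_{8} = 0 — sig = (2; —)
  • {3,5}:  v_{3} + v_{5} = v_{1} + v_{9} — sig = (2; 1,1)
  • {3,4}:  v_{3} + v_{4} = v_{2} + v_{5} + v_{9} — sig = (2; 1,1,1)
  • {4,10}:  v_{4} + v_{10} = v_{5} + v_{6} + v_{7} — sig = (2; 1,1,1)
  • {5,8}:  v_{5} + v_{8} = v_{6} + v_{7} + v_{9} — sig = (2; 1,1,1)
  • {1,4}:  v_{1} + v_{4} = v_{2} + 2·v_{5} — sig = (2; 1,2)
  • {4,8}:  v_{4} + v_{8} = v_{2} + 2·v_{6} + 2·v_{7} + 2·v_{9} — sig = (2; 1,2,2,2)
  • {2,9,10}:  v_{2} + v_{9} + v_{10} = 0 — sig = (3; —)
  • {3,6,7}:  v_{3} + v_{6} + v_{7} = 0 — sig = (3; —)
  • {2,5,10}:  v_{2} + v_{5} + v_{10} = v_{1} + v_{6} + v_{7} — sig = (3; 1,1,1)
  • {1,6,7,9}:  v_{1} + v_{6} + v_{7} + v_{9} = v_{5} — sig = (4; 1)
  • {2,5,6,7,9}:  v_{2} + v_{5} + v_{6} + v_{7} + v_{9} = v_{4} — sig = (5; 1)

so the primitive-relation signature multiset is
    |P|=2: 7 collections, coeffs (), (1,1), (1,1,1), (1,1,1), (1,1,1), (1,2), (1,2,2,2)
    |P|=3: 3 collections, coeffs (), (), (1,1,1)
    |P|=4: 1 collection, coeffs (1)
    |P|=5: 1 collection, coeffs (1)


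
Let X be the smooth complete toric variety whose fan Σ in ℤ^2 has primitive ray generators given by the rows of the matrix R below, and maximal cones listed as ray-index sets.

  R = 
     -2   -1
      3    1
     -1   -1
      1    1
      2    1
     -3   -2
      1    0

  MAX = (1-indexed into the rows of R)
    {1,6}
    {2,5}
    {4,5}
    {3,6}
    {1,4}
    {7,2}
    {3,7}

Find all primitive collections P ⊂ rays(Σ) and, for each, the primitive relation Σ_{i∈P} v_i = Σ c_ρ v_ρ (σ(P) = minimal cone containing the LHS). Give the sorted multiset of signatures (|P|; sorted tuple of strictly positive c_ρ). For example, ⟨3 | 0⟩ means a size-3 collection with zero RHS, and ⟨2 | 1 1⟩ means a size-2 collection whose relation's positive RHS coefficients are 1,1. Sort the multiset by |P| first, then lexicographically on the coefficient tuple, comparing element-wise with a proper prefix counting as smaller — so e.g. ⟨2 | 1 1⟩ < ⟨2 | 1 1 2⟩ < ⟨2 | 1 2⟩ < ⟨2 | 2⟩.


|primitive collections| = 14. Relations:

  {1,5}:  v_{1} + v_{5} = 0  ⟹  sig = ⟨2 | 0⟩
  {3,4}:  v_{3} + v_{4} = 0  ⟹  sig = ⟨2 | 0⟩
  {1,2}:  v_{1} + v_{2} = v_{7}  ⟹  sig = ⟨2 | 1⟩
  {1,3}:  v_{1} + v_{3} = v_{6}  ⟹  sig = ⟨2 | 1⟩
  {1,7}:  v_{1} + v_{7} = v_{3}  ⟹  sig = ⟨2 | 1⟩
  {3,5}:  v_{3} + v_{5} = v_{7}  ⟹  sig = ⟨2 | 1⟩
  {4,6}:  v_{4} + v_{6} = v_{1}  ⟹  sig = ⟨2 | 1⟩
  {4,7}:  v_{4} + v_{7} = v_{5}  ⟹  sig = ⟨2 | 1⟩
  {5,6}:  v_{5} + v_{6} = v_{3}  ⟹  sig = ⟨2 | 1⟩
  {5,7}:  v_{5} + v_{7} = v_{2}  ⟹  sig = ⟨2 | 1⟩
  {2,6}:  v_{2} + v_{6} = v_{3} + v_{7}  ⟹  sig = ⟨2 | 1 1⟩
  {2,3}:  v_{2} + v_{3} = 2·v_{7}  ⟹  sig = ⟨2 | 2⟩
  {2,4}:  v_{2} + v_{4} = 2·v_{5}  ⟹  sig = ⟨2 | 2⟩
  {6,7}:  v_{6} + v_{7} = 2·v_{3}  ⟹  sig = ⟨2 | 2⟩

so the primitive-relation signature multiset is
    ⟨2 | 0⟩
    ⟨2 | 0⟩
    ⟨2 | 1⟩
    ⟨2 | 1⟩
    ⟨2 | 1⟩
    ⟨2 | 1⟩
    ⟨2 | 1⟩
    ⟨2 | 1⟩
    ⟨2 | 1⟩
    ⟨2 | 1⟩
    ⟨2 | 1 1⟩
    ⟨2 | 2⟩
    ⟨2 | 2⟩
    ⟨2 | 2⟩


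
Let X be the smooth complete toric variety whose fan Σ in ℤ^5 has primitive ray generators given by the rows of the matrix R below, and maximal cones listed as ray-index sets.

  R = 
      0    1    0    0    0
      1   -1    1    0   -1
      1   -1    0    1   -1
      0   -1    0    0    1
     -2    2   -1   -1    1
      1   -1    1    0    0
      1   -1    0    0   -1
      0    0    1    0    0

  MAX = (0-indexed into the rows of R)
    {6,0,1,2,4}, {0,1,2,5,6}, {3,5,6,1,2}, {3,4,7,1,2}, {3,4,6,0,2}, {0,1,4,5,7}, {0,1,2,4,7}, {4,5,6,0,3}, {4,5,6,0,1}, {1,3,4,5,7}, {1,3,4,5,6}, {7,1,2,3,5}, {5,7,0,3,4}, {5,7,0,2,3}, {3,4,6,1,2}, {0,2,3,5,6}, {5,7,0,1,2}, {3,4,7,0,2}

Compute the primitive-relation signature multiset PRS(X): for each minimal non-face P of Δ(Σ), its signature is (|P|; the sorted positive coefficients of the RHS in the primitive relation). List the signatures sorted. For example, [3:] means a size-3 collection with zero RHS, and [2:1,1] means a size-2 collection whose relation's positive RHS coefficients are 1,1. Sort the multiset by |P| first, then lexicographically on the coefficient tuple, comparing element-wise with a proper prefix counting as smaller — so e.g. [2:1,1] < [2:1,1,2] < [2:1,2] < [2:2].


3 minimal non-faces of Δ(Σ) (on 8 rays):

  {6,7}:  v_{6} + v_{7} = v_{1}  so sig = [2:1]
  {2,4,5}:  v_{2} + v_{4} + v_{5} = 0  so sig = [3:]
  {0,1,3}:  v_{0} + v_{1} + v_{3} = v_{5}  so sig = [3:1]

so the primitive-relation signature multiset is
{ [2:1],  [3:],  [3:1] }


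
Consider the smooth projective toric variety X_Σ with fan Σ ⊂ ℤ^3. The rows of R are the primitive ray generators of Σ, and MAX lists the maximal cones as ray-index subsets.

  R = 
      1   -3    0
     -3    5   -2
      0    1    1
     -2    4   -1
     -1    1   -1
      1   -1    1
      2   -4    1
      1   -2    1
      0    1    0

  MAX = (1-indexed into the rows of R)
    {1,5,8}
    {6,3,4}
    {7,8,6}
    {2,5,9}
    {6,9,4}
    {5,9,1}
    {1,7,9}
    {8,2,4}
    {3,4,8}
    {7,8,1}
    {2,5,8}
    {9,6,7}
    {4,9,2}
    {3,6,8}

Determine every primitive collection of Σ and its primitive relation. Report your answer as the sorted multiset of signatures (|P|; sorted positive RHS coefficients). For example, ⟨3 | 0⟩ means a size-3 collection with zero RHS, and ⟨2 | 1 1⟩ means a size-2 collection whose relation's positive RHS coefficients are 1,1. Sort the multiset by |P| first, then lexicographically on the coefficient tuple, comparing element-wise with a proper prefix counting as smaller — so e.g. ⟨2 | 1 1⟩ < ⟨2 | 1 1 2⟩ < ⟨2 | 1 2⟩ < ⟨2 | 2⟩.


Δ(Σ) — 9 vertices, 16 min non-faces:

  {4,7}:  v_{4} + v_{7} = 0  ⟹  sig = ⟨2 | 0⟩
  {5,6}:  v_{5} + v_{6} = 0  ⟹  sig = ⟨2 | 0⟩
  {1,3}:  v_{1} + v_{3} = v_{8}  ⟹  sig = ⟨2 | 1⟩
  {1,4}:  v_{1} + v_{4} = v_{5}  ⟹  sig = ⟨2 | 1⟩
  {1,6}:  v_{1} + v_{6} = v_{7}  ⟹  sig = ⟨2 | 1⟩
  {2,6}:  v_{2} + v_{6} = v_{4}  ⟹  sig = ⟨2 | 1⟩
  {2,7}:  v_{2} + v_{7} = v_{5}  ⟹  sig = ⟨2 | 1⟩
  {4,5}:  v_{4} + v_{5} = v_{2}  ⟹  sig = ⟨2 | 1⟩
  {5,7}:  v_{5} + v_{7} = v_{1}  ⟹  sig = ⟨2 | 1⟩
  {8,9}:  v_{8} + v_{9} = v_{6}  ⟹  sig = ⟨2 | 1⟩
  {3,5}:  v_{3} + v_{5} = v_{4} + v_{8}  ⟹  sig = ⟨2 | 1 1⟩
  {3,7}:  v_{3} + v_{7} = v_{6} + v_{8}  ⟹  sig = ⟨2 | 1 1⟩
  {2,3}:  v_{2} + v_{3} = 2·v_{4} + v_{8}  ⟹  sig = ⟨2 | 1 2⟩
  {3,9}:  v_{3} + v_{9} = v_{4} + 2·v_{6}  ⟹  sig = ⟨2 | 1 2⟩
  {1,2}:  v_{1} + v_{2} = 2·v_{5}  ⟹  sig = ⟨2 | 2⟩
  {4,6,8}:  v_{4} + v_{6} + v_{8} = v_{3}  ⟹  sig = ⟨3 | 1⟩

so the primitive-relation signature multiset is
[⟨2 | 0⟩, ⟨2 | 0⟩, ⟨2 | 1⟩, ⟨2 | 1⟩, ⟨2 | 1⟩, ⟨2 | 1⟩, ⟨2 | 1⟩, ⟨2 | 1⟩, ⟨2 | 1⟩, ⟨2 | 1⟩, ⟨2 | 1 1⟩, ⟨2 | 1 1⟩, ⟨2 | 1 2⟩, ⟨2 | 1 2⟩, ⟨2 | 2⟩, ⟨3 | 1⟩]


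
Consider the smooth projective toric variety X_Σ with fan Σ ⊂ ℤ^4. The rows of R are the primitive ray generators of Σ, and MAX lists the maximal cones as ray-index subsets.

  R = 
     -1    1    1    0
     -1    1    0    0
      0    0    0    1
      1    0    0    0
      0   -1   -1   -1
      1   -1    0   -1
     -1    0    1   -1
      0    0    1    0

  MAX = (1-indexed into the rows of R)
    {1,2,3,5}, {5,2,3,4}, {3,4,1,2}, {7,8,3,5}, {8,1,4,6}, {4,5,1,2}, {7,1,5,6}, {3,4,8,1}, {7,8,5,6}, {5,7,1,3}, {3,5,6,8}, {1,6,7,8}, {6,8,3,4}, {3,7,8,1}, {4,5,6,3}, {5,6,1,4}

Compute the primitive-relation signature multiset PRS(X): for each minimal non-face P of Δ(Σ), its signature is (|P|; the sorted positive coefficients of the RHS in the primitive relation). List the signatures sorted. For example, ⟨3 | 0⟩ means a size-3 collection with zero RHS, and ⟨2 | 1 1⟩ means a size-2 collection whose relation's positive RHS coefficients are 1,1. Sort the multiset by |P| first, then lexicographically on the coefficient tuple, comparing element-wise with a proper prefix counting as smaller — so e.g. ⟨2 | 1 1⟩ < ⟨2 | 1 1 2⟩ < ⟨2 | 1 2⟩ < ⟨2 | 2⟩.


The 9 primitive collections of Σ (r=8, n=4):

  P={2,8}:  v_{2} + v_{8} = v_{1} ; sig = ⟨2 | 1⟩
  P={4,7}:  v_{4} + v_{7} = v_{1} + v_{6} ; sig = ⟨2 | 1 1⟩
  P={2,6}:  v_{2} + v_{6} = v_{1} + v_{4} + v_{5} ; sig = ⟨2 | 1 1 1⟩
  P={2,7}:  v_{2} + v_{7} = 2·v_{1} + v_{5} ; sig = ⟨2 | 1 2⟩
  P={1,3,6}:  v_{1} + v_{3} + v_{6} = v_{8} ; sig = ⟨3 | 1⟩
  P={1,5,8}:  v_{1} + v_{5} + v_{8} = v_{7} ; sig = ⟨3 | 1⟩
  P={4,5,8}:  v_{4} + v_{5} + v_{8} = v_{6} ; sig = ⟨3 | 1⟩
  P={3,6,7}:  v_{3} + v_{6} + v_{7} = v_{5} + 2·v_{8} ; sig = ⟨3 | 1 2⟩
  P={1,3,4,5}:  v_{1} + v_{3} + v_{4} + v_{5} = 0 ; sig = ⟨4 | 0⟩

Signatures (|P|; sorted positive RHS coefficients), sorted:
    ⟨2 | 1⟩
    ⟨2 | 1 1⟩
    ⟨2 | 1 1 1⟩
    ⟨2 | 1 2⟩
    ⟨3 | 1⟩
    ⟨3 | 1⟩
    ⟨3 | 1⟩
    ⟨3 | 1 2⟩
    ⟨4 | 0⟩


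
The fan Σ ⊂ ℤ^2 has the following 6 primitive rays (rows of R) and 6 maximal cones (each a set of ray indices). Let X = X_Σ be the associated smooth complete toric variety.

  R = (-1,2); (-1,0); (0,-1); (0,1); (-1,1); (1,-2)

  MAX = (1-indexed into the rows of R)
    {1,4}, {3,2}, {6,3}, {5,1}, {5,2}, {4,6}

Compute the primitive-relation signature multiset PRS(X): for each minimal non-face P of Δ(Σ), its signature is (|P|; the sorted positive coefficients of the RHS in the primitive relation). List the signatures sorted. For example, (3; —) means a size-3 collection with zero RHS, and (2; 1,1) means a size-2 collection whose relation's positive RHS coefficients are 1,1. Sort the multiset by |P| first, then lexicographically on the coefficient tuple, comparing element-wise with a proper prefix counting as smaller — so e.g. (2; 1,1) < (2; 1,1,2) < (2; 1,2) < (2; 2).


Minimal non-faces — 9 found among 6 rays, 6 max cones:

  P = {1,6}:  v_{1} + v_{6} = 0  so sig = (2; —)
  P = {3,4}:  v_{3} + v_{4} = 0  so sig = (2; —)
  P = {1,3}:  v_{1} + v_{3} = v_{5}  so sig = (2; 1)
  P = {2,4}:  v_{2} + v_{4} = v_{5}  so sig = (2; 1)
  P = {3,5}:  v_{3} + v_{5} = v_{2}  so sig = (2; 1)
  P = {4,5}:  v_{4} + v_{5} = v_{1}  so sig = (2; 1)
  P = {5,6}:  v_{5} + v_{6} = v_{3}  so sig = (2; 1)
  P = {1,2}:  v_{1} + v_{2} = 2·v_{5}  so sig = (2; 2)
  P = {2,6}:  v_{2} + v_{6} = 2·v_{3}  so sig = (2; 2)

Hence PRS(X_Σ) =
    |P|=2: 9 collections, coeffs (), (), (1), (1), (1), (1), (1), (2), (2)


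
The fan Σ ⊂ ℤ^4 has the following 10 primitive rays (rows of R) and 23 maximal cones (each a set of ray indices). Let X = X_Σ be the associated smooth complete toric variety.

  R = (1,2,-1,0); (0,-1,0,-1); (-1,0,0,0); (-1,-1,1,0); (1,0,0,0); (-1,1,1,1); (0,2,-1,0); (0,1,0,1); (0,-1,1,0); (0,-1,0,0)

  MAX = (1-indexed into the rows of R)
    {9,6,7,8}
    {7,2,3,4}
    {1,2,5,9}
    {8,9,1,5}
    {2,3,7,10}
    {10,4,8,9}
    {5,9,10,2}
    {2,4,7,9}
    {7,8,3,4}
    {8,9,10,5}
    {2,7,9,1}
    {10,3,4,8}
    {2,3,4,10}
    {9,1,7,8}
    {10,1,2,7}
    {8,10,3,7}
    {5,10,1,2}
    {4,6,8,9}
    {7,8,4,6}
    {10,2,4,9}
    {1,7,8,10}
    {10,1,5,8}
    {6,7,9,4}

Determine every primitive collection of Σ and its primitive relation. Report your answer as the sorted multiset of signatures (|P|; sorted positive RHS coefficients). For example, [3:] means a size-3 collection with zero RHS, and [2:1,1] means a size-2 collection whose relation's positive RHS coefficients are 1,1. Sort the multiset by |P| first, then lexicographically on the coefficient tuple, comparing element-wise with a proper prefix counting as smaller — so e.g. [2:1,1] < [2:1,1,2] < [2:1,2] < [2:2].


16 minimal non-faces of Δ(Σ) (on 10 rays):

  P = {2,8}:  v_{2} + v_{8} = 0  →  sig = [2:]
  P = {3,5}:  v_{3} + v_{5} = 0  →  sig = [2:]
  P = {1,3}:  v_{1} + v_{3} = v_{7}  →  sig = [2:1]
  P = {3,9}:  v_{3} + v_{9} = v_{4}  →  sig = [2:1]
  P = {4,5}:  v_{4} + v_{5} = v_{9}  →  sig = [2:1]
  P = {5,7}:  v_{5} + v_{7} = v_{1}  →  sig = [2:1]
  P = {1,4}:  v_{1} + v_{4} = v_{7} + v_{9}  →  sig = [2:1,1]
  P = {6,10}:  v_{6} + v_{10} = v_{4} + v_{8}  →  sig = [2:1,1]
  P = {2,6}:  v_{2} + v_{6} = v_{4} + v_{7} + v_{9}  →  sig = [2:1,1,1]
  P = {3,6}:  v_{3} + v_{6} = 2·v_{4} + v_{7} + v_{8}  →  sig = [2:1,1,2]
  P = {5,6}:  v_{5} + v_{6} = v_{7} + v_{8} + 2·v_{9}  →  sig = [2:1,1,2]
  P = {1,6}:  v_{1} + v_{6} = 2·v_{7} + v_{8} + 2·v_{9}  →  sig = [2:1,2,2]
  P = {7,9,10}:  v_{7} + v_{9} + v_{10} = 0  →  sig = [3:]
  P = {1,9,10}:  v_{1} + v_{9} + v_{10} = v_{5}  →  sig = [3:1]
  P = {4,7,10}:  v_{4} + v_{7} + v_{10} = v_{3}  →  sig = [3:1]
  P = {4,7,8,9}:  v_{4} + v_{7} + v_{8} + v_{9} = v_{6}  →  sig = [4:1]

Sorted signature multiset PRS(X):
[[2:], [2:], [2:1], [2:1], [2:1], [2:1], [2:1,1], [2:1,1], [2:1,1,1], [2:1,1,2], [2:1,1,2], [2:1,2,2], [3:], [3:1], [3:1], [4:1]]


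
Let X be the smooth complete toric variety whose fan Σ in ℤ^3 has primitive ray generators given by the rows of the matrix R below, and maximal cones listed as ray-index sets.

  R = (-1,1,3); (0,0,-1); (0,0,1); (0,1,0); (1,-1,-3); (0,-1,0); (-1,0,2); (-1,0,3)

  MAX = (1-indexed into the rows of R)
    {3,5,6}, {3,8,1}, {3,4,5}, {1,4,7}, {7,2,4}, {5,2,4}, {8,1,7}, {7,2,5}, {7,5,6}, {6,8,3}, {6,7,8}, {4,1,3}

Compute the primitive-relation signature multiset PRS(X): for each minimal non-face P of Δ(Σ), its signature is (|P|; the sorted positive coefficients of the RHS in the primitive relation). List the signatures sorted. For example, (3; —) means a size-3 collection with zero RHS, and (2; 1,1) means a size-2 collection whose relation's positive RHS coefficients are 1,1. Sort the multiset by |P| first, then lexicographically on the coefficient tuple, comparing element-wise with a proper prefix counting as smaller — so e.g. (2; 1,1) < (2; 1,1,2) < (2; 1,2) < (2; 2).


Δ(Σ) — 8 vertices, 11 min non-faces:

  • {1,5}:  v_{1} + v_{5} = 0  so sig = (2; —)
  • {2,3}:  v_{2} + v_{3} = 0  so sig = (2; —)
  • {4,6}:  v_{4} + v_{6} = 0  so sig = (2; —)
  • {1,6}:  v_{1} + v_{6} = v_{8}  so sig = (2; 1)
  • {2,8}:  v_{2} + v_{8} = v_{7}  so sig = (2; 1)
  • {3,7}:  v_{3} + v_{7} = v_{8}  so sig = (2; 1)
  • {4,8}:  v_{4} + v_{8} = v_{1}  so sig = (2; 1)
  • {5,8}:  v_{5} + v_{8} = v_{6}  so sig = (2; 1)
  • {1,2}:  v_{1} + v_{2} = v_{4} + v_{7}  so sig = (2; 1,1)
  • {2,6}:  v_{2} + v_{6} = v_{5} + v_{7}  so sig = (2; 1,1)
  • {4,5,7}:  v_{4} + v_{5} + v_{7} = v_{2}  so sig = (3; 1)

so the primitive-relation signature multiset is
    (2; —)
    (2; —)
    (2; —)
    (2; 1)
    (2; 1)
    (2; 1)
    (2; 1)
    (2; 1)
    (2; 1,1)
    (2; 1,1)
    (3; 1)


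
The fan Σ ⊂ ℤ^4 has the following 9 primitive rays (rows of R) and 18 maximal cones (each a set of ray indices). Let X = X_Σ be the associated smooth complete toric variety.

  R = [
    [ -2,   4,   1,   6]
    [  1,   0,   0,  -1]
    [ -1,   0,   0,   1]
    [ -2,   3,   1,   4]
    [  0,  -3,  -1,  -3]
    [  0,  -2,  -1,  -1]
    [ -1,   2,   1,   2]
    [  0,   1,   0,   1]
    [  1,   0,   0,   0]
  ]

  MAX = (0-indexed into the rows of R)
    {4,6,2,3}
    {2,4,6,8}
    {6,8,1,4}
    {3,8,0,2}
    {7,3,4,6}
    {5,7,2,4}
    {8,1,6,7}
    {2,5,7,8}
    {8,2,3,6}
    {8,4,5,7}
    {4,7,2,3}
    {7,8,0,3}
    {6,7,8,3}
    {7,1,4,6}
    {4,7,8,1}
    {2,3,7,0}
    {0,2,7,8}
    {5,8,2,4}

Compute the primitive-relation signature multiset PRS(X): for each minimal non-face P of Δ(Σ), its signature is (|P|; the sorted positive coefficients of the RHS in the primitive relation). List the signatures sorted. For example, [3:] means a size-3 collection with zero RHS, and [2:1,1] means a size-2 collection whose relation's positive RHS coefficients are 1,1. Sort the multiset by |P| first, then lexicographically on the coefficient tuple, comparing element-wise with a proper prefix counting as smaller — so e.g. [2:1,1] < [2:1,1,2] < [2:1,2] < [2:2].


14 minimal non-faces of Δ(Σ) (on 9 rays):

  • {1,2}:  v_{1} + v_{2} = 0 ; sig = [2:]
  • {5,6}:  v_{5} + v_{6} = v_{2} ; sig = [2:1]
  • {1,3}:  v_{1} + v_{3} = v_{6} + v_{7} ; sig = [2:1,1]
  • {0,1}:  v_{0} + v_{1} = v_{3} + v_{7} + v_{8} ; sig = [2:1,1,1]
  • {1,5}:  v_{1} + v_{5} = v_{4} + v_{7} + v_{8} ; sig = [2:1,1,1]
  • {0,4}:  v_{0} + v_{4} = 2·v_{2} + v_{7} ; sig = [2:1,2]
  • {0,6}:  v_{0} + v_{6} = 2·v_{3} + v_{8} ; sig = [2:1,2]
  • {3,5}:  v_{3} + v_{5} = 2·v_{2} + v_{7} ; sig = [2:1,2]
  • {0,5}:  v_{0} + v_{5} = 3·v_{2} + 2·v_{7} + v_{8} ; sig = [2:1,2,3]
  • {2,6,7}:  v_{2} + v_{6} + v_{7} = v_{3} ; sig = [3:1]
  • {3,4,8}:  v_{3} + v_{4} + v_{8} = v_{2} ; sig = [3:1]
  • {4,6,7,8}:  v_{4} + v_{6} + v_{7} + v_{8} = 0 ; sig = [4:]
  • {2,3,7,8}:  v_{2} + v_{3} + v_{7} + v_{8} = v_{0} ; sig = [4:1]
  • {2,4,7,8}:  v_{2} + v_{4} + v_{7} + v_{8} = v_{5} ; sig = [4:1]

Hence PRS(X_Σ) =
{ [2:],  [2:1],  [2:1,1],  [2:1,1,1] ×2,  [2:1,2] ×3,  [2:1,2,3],  [3:1] ×2,  [4:],  [4:1] ×2 }


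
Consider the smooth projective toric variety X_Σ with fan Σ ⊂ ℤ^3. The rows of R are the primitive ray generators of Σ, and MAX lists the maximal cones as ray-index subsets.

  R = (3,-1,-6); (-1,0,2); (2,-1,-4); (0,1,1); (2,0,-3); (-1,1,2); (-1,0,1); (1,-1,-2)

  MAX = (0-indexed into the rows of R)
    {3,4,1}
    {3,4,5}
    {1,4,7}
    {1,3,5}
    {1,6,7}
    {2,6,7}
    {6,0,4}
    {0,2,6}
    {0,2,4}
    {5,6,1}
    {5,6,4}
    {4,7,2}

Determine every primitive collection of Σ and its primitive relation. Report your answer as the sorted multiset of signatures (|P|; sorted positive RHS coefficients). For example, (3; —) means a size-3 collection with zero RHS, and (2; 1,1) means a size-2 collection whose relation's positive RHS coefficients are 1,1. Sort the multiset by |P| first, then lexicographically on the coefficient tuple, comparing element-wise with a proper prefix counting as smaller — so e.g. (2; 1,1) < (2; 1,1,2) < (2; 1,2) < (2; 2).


Δ(Σ) — 8 vertices, 14 min non-faces:

  P={5,7}:  v_{5} + v_{7} = 0  ⟹  sig = (2; —)
  P={0,1}:  v_{0} + v_{1} = v_{2}  ⟹  sig = (2; 1)
  P={1,2}:  v_{1} + v_{2} = v_{7}  ⟹  sig = (2; 1)
  P={2,3}:  v_{2} + v_{3} = v_{4}  ⟹  sig = (2; 1)
  P={3,6}:  v_{3} + v_{6} = v_{5}  ⟹  sig = (2; 1)
  P={2,5}:  v_{2} + v_{5} = v_{4} + v_{6}  ⟹  sig = (2; 1,1)
  P={3,7}:  v_{3} + v_{7} = v_{1} + v_{4}  ⟹  sig = (2; 1,1)
  P={0,3}:  v_{0} + v_{3} = 2·v_{4} + v_{6}  ⟹  sig = (2; 1,2)
  P={0,7}:  v_{0} + v_{7} = 2·v_{2}  ⟹  sig = (2; 2)
  P={0,5}:  v_{0} + v_{5} = 2·v_{4} + 2·v_{6}  ⟹  sig = (2; 2,2)
  P={1,4,6}:  v_{1} + v_{4} + v_{6} = 0  ⟹  sig = (3; —)
  P={1,4,5}:  v_{1} + v_{4} + v_{5} = v_{3}  ⟹  sig = (3; 1)
  P={2,4,6}:  v_{2} + v_{4} + v_{6} = v_{0}  ⟹  sig = (3; 1)
  P={4,6,7}:  v_{4} + v_{6} + v_{7} = v_{2}  ⟹  sig = (3; 1)

Sorted signature multiset PRS(X):
[(2; —), (2; 1), (2; 1), (2; 1), (2; 1), (2; 1,1), (2; 1,1), (2; 1,2), (2; 2), (2; 2,2), (3; —), (3; 1), (3; 1), (3; 1)]


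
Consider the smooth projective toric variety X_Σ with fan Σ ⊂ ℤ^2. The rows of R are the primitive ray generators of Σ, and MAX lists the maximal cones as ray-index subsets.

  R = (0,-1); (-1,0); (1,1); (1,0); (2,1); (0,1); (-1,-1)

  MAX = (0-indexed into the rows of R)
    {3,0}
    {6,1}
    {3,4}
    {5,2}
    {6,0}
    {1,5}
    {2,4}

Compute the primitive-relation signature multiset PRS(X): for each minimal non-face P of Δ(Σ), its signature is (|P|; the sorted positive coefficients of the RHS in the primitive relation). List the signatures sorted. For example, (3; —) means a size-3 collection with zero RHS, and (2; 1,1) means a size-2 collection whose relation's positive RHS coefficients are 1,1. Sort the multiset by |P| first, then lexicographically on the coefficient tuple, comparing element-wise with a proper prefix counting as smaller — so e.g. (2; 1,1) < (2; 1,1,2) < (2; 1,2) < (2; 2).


Δ(Σ) — 7 vertices, 14 min non-faces:

  {0,5}:  v_{0} + v_{5} = 0  ⟹  sig = (2; —)
  {1,3}:  v_{1} + v_{3} = 0  ⟹  sig = (2; —)
  {2,6}:  v_{2} + v_{6} = 0  ⟹  sig = (2; —)
  {0,1}:  v_{0} + v_{1} = v_{6}  ⟹  sig = (2; 1)
  {0,2}:  v_{0} + v_{2} = v_{3}  ⟹  sig = (2; 1)
  {1,2}:  v_{1} + v_{2} = v_{5}  ⟹  sig = (2; 1)
  {1,4}:  v_{1} + v_{4} = v_{2}  ⟹  sig = (2; 1)
  {2,3}:  v_{2} + v_{3} = v_{4}  ⟹  sig = (2; 1)
  {3,5}:  v_{3} + v_{5} = v_{2}  ⟹  sig = (2; 1)
  {3,6}:  v_{3} + v_{6} = v_{0}  ⟹  sig = (2; 1)
  {4,6}:  v_{4} + v_{6} = v_{3}  ⟹  sig = (2; 1)
  {5,6}:  v_{5} + v_{6} = v_{1}  ⟹  sig = (2; 1)
  {0,4}:  v_{0} + v_{4} = 2·v_{3}  ⟹  sig = (2; 2)
  {4,5}:  v_{4} + v_{5} = 2·v_{2}  ⟹  sig = (2; 2)

Hence PRS(X_Σ) =
[(2; —), (2; —), (2; —), (2; 1), (2; 1), (2; 1), (2; 1), (2; 1), (2; 1), (2; 1), (2; 1), (2; 1), (2; 2), (2; 2)]


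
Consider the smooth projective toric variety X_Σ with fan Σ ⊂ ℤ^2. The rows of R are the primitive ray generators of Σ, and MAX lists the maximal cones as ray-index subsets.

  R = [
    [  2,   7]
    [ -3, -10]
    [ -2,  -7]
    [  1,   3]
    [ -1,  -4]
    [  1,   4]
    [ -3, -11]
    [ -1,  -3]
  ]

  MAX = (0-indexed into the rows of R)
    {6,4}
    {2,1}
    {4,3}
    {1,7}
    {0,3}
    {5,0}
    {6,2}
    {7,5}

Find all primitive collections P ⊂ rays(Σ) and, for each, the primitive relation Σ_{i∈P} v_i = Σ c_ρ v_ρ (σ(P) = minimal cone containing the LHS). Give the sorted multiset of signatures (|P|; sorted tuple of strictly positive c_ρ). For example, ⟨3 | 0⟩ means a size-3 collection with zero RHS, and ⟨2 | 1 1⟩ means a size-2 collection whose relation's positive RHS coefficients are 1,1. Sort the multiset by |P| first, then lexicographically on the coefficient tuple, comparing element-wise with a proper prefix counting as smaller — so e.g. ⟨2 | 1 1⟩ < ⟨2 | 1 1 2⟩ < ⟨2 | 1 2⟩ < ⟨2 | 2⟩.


20 collections generate NE(X_Σ); each relation:

  • {0,2}:  v_{0} + v_{2} = 0  so sig = ⟨2 | 0⟩
  • {3,7}:  v_{3} + v_{7} = 0  so sig = ⟨2 | 0⟩
  • {4,5}:  v_{4} + v_{5} = 0  so sig = ⟨2 | 0⟩
  • {0,1}:  v_{0} + v_{1} = v_{7}  so sig = ⟨2 | 1⟩
  • {0,4}:  v_{0} + v_{4} = v_{3}  so sig = ⟨2 | 1⟩
  • {0,6}:  v_{0} + v_{6} = v_{4}  so sig = ⟨2 | 1⟩
  • {0,7}:  v_{0} + v_{7} = v_{5}  so sig = ⟨2 | 1⟩
  • {1,3}:  v_{1} + v_{3} = v_{2}  so sig = ⟨2 | 1⟩
  • {2,3}:  v_{2} + v_{3} = v_{4}  so sig = ⟨2 | 1⟩
  • {2,4}:  v_{2} + v_{4} = v_{6}  so sig = ⟨2 | 1⟩
  • {2,5}:  v_{2} + v_{5} = v_{7}  so sig = ⟨2 | 1⟩
  • {2,7}:  v_{2} + v_{7} = v_{1}  so sig = ⟨2 | 1⟩
  • {3,5}:  v_{3} + v_{5} = v_{0}  so sig = ⟨2 | 1⟩
  • {4,7}:  v_{4} + v_{7} = v_{2}  so sig = ⟨2 | 1⟩
  • {5,6}:  v_{5} + v_{6} = v_{2}  so sig = ⟨2 | 1⟩
  • {1,4}:  v_{1} + v_{4} = 2·v_{2}  so sig = ⟨2 | 2⟩
  • {1,5}:  v_{1} + v_{5} = 2·v_{7}  so sig = ⟨2 | 2⟩
  • {3,6}:  v_{3} + v_{6} = 2·v_{4}  so sig = ⟨2 | 2⟩
  • {6,7}:  v_{6} + v_{7} = 2·v_{2}  so sig = ⟨2 | 2⟩
  • {1,6}:  v_{1} + v_{6} = 3·v_{2}  so sig = ⟨2 | 3⟩

Hence PRS(X_Σ) =
[⟨2 | 0⟩, ⟨2 | 0⟩, ⟨2 | 0⟩, ⟨2 | 1⟩, ⟨2 | 1⟩, ⟨2 | 1⟩, ⟨2 | 1⟩, ⟨2 | 1⟩, ⟨2 | 1⟩, ⟨2 | 1⟩, ⟨2 | 1⟩, ⟨2 | 1⟩, ⟨2 | 1⟩, ⟨2 | 1⟩, ⟨2 | 1⟩, ⟨2 | 2⟩, ⟨2 | 2⟩, ⟨2 | 2⟩, ⟨2 | 2⟩, ⟨2 | 3⟩]


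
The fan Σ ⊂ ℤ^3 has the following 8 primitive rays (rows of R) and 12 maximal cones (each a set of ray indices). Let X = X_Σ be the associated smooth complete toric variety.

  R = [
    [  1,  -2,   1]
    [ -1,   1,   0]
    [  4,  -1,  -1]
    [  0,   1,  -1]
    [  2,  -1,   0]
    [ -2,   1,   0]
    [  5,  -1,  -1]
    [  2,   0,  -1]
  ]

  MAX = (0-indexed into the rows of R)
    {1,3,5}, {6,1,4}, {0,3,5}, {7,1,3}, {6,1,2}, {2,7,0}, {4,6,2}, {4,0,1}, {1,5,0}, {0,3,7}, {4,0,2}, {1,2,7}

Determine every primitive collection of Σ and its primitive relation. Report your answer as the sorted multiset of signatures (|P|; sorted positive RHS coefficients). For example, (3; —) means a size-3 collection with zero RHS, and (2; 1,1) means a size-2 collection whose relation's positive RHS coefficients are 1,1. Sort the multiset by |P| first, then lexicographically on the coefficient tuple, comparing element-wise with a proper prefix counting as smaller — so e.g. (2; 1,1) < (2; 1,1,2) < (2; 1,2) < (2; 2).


The 14 primitive collections of Σ (r=8, n=3):

  P={4,5}:  v_{4} + v_{5} = 0 — sig = (2; —)
  P={2,5}:  v_{2} + v_{5} = v_{7} — sig = (2; 1)
  P={3,4}:  v_{3} + v_{4} = v_{7} — sig = (2; 1)
  P={4,7}:  v_{4} + v_{7} = v_{2} — sig = (2; 1)
  P={5,7}:  v_{5} + v_{7} = v_{3} — sig = (2; 1)
  P={5,6}:  v_{5} + v_{6} = v_{1} + v_{2} — sig = (2; 1,1)
  P={3,6}:  v_{3} + v_{6} = v_{1} + v_{2} + v_{7} — sig = (2; 1,1,1)
  P={6,7}:  v_{6} + v_{7} = v_{1} + 2·v_{2} — sig = (2; 1,2)
  P={2,3}:  v_{2} + v_{3} = 2·v_{7} — sig = (2; 2)
  P={0,6}:  v_{0} + v_{6} = 3·v_{4} — sig = (2; 3)
  P={0,1,3}:  v_{0} + v_{1} + v_{3} = 0 — sig = (3; —)
  P={0,1,7}:  v_{0} + v_{1} + v_{7} = v_{4} — sig = (3; 1)
  P={1,2,4}:  v_{1} + v_{2} + v_{4} = v_{6} — sig = (3; 1)
  P={0,1,2}:  v_{0} + v_{1} + v_{2} = 2·v_{4} — sig = (3; 2)

Signatures (|P|; sorted positive RHS coefficients), sorted:
[(2; —), (2; 1), (2; 1), (2; 1), (2; 1), (2; 1,1), (2; 1,1,1), (2; 1,2), (2; 2), (2; 3), (3; —), (3; 1), (3; 1), (3; 2)]


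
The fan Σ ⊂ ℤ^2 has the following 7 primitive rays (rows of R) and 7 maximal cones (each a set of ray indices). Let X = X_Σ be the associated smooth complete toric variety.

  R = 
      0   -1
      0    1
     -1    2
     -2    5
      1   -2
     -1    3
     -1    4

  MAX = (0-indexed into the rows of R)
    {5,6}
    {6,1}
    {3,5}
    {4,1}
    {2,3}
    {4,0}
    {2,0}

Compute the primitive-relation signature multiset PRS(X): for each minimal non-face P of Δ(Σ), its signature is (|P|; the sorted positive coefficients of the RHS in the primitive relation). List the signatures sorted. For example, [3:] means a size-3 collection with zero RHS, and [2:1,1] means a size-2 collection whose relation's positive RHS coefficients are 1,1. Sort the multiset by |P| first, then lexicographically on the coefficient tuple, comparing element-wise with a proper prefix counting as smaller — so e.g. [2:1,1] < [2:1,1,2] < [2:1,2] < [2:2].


Δ(Σ) — 7 vertices, 14 min non-faces:

  P={0,1}:  v_{0} + v_{1} = 0 ; sig = [2:]
  P={2,4}:  v_{2} + v_{4} = 0 ; sig = [2:]
  P={0,5}:  v_{0} + v_{5} = v_{2} ; sig = [2:1]
  P={0,6}:  v_{0} + v_{6} = v_{5} ; sig = [2:1]
  P={1,2}:  v_{1} + v_{2} = v_{5} ; sig = [2:1]
  P={1,5}:  v_{1} + v_{5} = v_{6} ; sig = [2:1]
  P={2,5}:  v_{2} + v_{5} = v_{3} ; sig = [2:1]
  P={3,4}:  v_{3} + v_{4} = v_{5} ; sig = [2:1]
  P={4,5}:  v_{4} + v_{5} = v_{1} ; sig = [2:1]
  P={0,3}:  v_{0} + v_{3} = 2·v_{2} ; sig = [2:2]
  P={1,3}:  v_{1} + v_{3} = 2·v_{5} ; sig = [2:2]
  P={2,6}:  v_{2} + v_{6} = 2·v_{5} ; sig = [2:2]
  P={4,6}:  v_{4} + v_{6} = 2·v_{1} ; sig = [2:2]
  P={3,6}:  v_{3} + v_{6} = 3·v_{5} ; sig = [2:3]

Hence PRS(X_Σ) =
    |P|=2: 14 collections, coeffs (), (), (1), (1), (1), (1), (1), (1), (1), (2), (2), (2), (2), (3)


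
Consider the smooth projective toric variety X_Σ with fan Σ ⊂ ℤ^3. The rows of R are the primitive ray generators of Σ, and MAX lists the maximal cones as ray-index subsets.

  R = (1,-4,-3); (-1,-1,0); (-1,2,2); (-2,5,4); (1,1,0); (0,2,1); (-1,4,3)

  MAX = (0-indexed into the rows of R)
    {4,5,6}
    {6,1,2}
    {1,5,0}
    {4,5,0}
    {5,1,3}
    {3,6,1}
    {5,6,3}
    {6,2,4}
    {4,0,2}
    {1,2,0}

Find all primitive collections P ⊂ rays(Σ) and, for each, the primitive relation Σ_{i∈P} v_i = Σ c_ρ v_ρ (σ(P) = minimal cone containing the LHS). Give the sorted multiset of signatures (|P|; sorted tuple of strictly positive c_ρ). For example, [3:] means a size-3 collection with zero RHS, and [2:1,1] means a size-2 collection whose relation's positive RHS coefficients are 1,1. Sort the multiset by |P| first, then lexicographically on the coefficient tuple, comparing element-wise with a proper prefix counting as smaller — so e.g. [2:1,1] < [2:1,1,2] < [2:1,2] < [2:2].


|primitive collections| = 7. Relations:

  P={0,6}:  v_{0} + v_{6} = 0  so sig = [2:]
  P={1,4}:  v_{1} + v_{4} = 0  so sig = [2:]
  P={2,5}:  v_{2} + v_{5} = v_{6}  so sig = [2:1]
  P={0,3}:  v_{0} + v_{3} = v_{1} + v_{5}  so sig = [2:1,1]
  P={3,4}:  v_{3} + v_{4} = v_{5} + v_{6}  so sig = [2:1,1]
  P={2,3}:  v_{2} + v_{3} = v_{1} + 2·v_{6}  so sig = [2:1,2]
  P={1,5,6}:  v_{1} + v_{5} + v_{6} = v_{3}  so sig = [3:1]

Hence PRS(X_Σ) =
    [2:]
    [2:]
    [2:1]
    [2:1,1]
    [2:1,1]
    [2:1,2]
    [3:1]


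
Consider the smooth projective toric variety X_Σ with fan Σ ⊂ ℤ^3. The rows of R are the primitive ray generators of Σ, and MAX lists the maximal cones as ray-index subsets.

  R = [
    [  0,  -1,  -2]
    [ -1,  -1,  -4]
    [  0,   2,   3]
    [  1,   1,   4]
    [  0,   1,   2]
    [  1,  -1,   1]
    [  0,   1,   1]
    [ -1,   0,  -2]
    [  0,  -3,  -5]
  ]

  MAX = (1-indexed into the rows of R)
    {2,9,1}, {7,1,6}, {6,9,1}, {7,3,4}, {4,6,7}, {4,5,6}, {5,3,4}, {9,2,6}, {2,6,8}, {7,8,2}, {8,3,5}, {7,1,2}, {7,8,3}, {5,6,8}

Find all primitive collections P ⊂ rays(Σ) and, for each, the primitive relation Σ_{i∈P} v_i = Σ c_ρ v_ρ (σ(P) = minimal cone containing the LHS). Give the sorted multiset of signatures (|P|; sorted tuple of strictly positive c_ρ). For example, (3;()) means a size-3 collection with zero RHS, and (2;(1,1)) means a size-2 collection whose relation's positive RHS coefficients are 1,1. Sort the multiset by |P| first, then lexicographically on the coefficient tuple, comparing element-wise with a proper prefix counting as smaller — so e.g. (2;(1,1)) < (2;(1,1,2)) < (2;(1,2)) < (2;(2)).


18 collections generate NE(X_Σ); each relation:

  P={1,5}:  v_{1} + v_{5} = 0  →  sig = (2;())
  P={2,4}:  v_{2} + v_{4} = 0  →  sig = (2;())
  P={1,3}:  v_{1} + v_{3} = v_{7}  →  sig = (2;(1))
  P={1,8}:  v_{1} + v_{8} = v_{2}  →  sig = (2;(1))
  P={2,5}:  v_{2} + v_{5} = v_{8}  →  sig = (2;(1))
  P={3,6}:  v_{3} + v_{6} = v_{4}  →  sig = (2;(1))
  P={3,9}:  v_{3} + v_{9} = v_{1}  →  sig = (2;(1))
  P={4,8}:  v_{4} + v_{8} = v_{5}  →  sig = (2;(1))
  P={5,7}:  v_{5} + v_{7} = v_{3}  →  sig = (2;(1))
  P={1,4}:  v_{1} + v_{4} = v_{6} + v_{7}  →  sig = (2;(1,1))
  P={2,3}:  v_{2} + v_{3} = v_{7} + v_{8}  →  sig = (2;(1,1))
  P={4,9}:  v_{4} + v_{9} = v_{1} + v_{6}  →  sig = (2;(1,1))
  P={5,9}:  v_{5} + v_{9} = v_{2} + v_{6}  →  sig = (2;(1,1))
  P={8,9}:  v_{8} + v_{9} = 2·v_{2} + v_{6}  →  sig = (2;(1,2))
  P={7,9}:  v_{7} + v_{9} = 2·v_{1}  →  sig = (2;(2))
  P={6,7,8}:  v_{6} + v_{7} + v_{8} = 0  →  sig = (3;())
  P={1,2,6}:  v_{1} + v_{2} + v_{6} = v_{9}  →  sig = (3;(1))
  P={2,6,7}:  v_{2} + v_{6} + v_{7} = v_{1}  →  sig = (3;(1))

so the primitive-relation signature multiset is
    |P|=2: 15 collections, coeffs (), (), (1), (1), (1), (1), (1), (1), (1), (1,1), (1,1), (1,1), (1,1), (1,2), (2)
    |P|=3: 3 collections, coeffs (), (1), (1)


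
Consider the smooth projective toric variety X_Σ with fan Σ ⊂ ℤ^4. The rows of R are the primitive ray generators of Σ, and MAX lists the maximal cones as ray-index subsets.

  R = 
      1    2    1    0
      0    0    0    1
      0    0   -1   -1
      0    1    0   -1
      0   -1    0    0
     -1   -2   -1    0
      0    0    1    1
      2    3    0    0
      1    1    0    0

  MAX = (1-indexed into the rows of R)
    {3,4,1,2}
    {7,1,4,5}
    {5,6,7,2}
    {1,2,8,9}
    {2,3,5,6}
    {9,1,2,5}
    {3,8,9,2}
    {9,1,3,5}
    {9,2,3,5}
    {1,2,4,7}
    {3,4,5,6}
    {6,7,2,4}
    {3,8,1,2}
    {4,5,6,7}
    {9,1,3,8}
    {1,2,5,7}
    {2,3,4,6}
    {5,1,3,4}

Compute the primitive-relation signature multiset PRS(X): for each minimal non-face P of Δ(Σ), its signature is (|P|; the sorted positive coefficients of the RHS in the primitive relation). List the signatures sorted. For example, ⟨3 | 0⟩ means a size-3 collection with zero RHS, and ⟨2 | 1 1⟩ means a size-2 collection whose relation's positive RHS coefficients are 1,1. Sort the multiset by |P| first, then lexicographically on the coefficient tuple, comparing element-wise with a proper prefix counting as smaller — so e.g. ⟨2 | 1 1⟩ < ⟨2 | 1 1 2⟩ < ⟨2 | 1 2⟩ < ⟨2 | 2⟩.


12 collections generate NE(X_Σ); each relation:

  P={1,6}:  v_{1} + v_{6} = 0  so sig = ⟨2 | 0⟩
  P={3,7}:  v_{3} + v_{7} = 0  so sig = ⟨2 | 0⟩
  P={4,9}:  v_{4} + v_{9} = v_{1} + v_{3}  so sig = ⟨2 | 1 1⟩
  P={6,8}:  v_{6} + v_{8} = v_{2} + v_{3} + v_{9}  so sig = ⟨2 | 1 1 1⟩
  P={6,9}:  v_{6} + v_{9} = v_{2} + v_{3} + v_{5}  so sig = ⟨2 | 1 1 1⟩
  P={7,8}:  v_{7} + v_{8} = v_{1} + v_{2} + v_{9}  so sig = ⟨2 | 1 1 1⟩
  P={7,9}:  v_{7} + v_{9} = v_{1} + v_{2} + v_{5}  so sig = ⟨2 | 1 1 1⟩
  P={4,8}:  v_{4} + v_{8} = 2·v_{1} + v_{2} + 2·v_{3}  so sig = ⟨2 | 1 2 2⟩
  P={5,8}:  v_{5} + v_{8} = 2·v_{9}  so sig = ⟨2 | 2⟩
  P={2,4,5}:  v_{2} + v_{4} + v_{5} = 0  so sig = ⟨3 | 0⟩
  P={1,2,3,5}:  v_{1} + v_{2} + v_{3} + v_{5} = v_{9}  so sig = ⟨4 | 1⟩
  P={1,2,3,9}:  v_{1} + v_{2} + v_{3} + v_{9} = v_{8}  so sig = ⟨4 | 1⟩

Signatures (|P|; sorted positive RHS coefficients), sorted:
{ ⟨2 | 0⟩ ×2,  ⟨2 | 1 1⟩,  ⟨2 | 1 1 1⟩ ×4,  ⟨2 | 1 2 2⟩,  ⟨2 | 2⟩,  ⟨3 | 0⟩,  ⟨4 | 1⟩ ×2 }


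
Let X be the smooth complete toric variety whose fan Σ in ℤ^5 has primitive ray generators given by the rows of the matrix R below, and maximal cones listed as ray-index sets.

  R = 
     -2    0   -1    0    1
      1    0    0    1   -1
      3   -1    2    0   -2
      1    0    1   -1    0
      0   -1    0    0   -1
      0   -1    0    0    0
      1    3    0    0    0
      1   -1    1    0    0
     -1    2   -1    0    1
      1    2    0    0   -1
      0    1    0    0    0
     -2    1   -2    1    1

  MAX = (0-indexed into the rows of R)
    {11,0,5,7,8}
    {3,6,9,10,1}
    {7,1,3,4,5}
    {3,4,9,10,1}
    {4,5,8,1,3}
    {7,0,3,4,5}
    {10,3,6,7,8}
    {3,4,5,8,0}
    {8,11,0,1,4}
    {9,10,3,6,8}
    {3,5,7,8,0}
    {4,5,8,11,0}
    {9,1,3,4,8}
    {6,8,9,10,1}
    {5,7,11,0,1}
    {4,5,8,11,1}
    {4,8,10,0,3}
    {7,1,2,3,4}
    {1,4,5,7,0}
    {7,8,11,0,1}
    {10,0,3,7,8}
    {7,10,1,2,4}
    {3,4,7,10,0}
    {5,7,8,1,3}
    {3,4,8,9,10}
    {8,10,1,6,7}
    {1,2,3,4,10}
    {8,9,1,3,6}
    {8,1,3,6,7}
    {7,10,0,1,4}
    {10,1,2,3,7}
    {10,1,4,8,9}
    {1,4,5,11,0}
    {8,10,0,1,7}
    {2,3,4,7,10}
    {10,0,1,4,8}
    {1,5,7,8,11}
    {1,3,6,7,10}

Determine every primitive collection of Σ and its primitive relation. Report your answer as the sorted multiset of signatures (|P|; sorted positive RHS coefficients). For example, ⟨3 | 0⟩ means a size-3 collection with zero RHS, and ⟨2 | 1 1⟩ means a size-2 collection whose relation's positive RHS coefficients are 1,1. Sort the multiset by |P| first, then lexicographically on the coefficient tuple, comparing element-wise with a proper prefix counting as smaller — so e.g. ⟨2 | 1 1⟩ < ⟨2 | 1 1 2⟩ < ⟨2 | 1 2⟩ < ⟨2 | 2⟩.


Δ(Σ) — 12 vertices, 23 min non-faces:

  {5,10}:  v_{5} + v_{10} = 0  ⟹  sig = ⟨2 | 0⟩
  {2,11}:  v_{2} + v_{11} = v_{1}  ⟹  sig = ⟨2 | 1⟩
  {4,6}:  v_{4} + v_{6} = v_{9}  ⟹  sig = ⟨2 | 1⟩
  {0,6}:  v_{0} + v_{6} = v_{8} + v_{10}  ⟹  sig = ⟨2 | 1 1⟩
  {3,11}:  v_{3} + v_{11} = v_{5} + v_{8}  ⟹  sig = ⟨2 | 1 1⟩
  {0,2}:  v_{0} + v_{2} = v_{4} + v_{7} + v_{10}  ⟹  sig = ⟨2 | 1 1 1⟩
  {0,9}:  v_{0} + v_{9} = v_{4} + v_{8} + v_{10}  ⟹  sig = ⟨2 | 1 1 1⟩
  {2,8}:  v_{2} + v_{8} = v_{1} + v_{3} + v_{10}  ⟹  sig = ⟨2 | 1 1 1⟩
  {5,6}:  v_{5} + v_{6} = v_{1} + v_{3} + v_{8}  ⟹  sig = ⟨2 | 1 1 1⟩
  {7,9}:  v_{7} + v_{9} = v_{1} + v_{3} + v_{10}  ⟹  sig = ⟨2 | 1 1 1⟩
  {10,11}:  v_{10} + v_{11} = v_{0} + v_{1} + v_{8}  ⟹  sig = ⟨2 | 1 1 1⟩
  {2,5}:  v_{2} + v_{5} = v_{1} + v_{3} + v_{4} + v_{7}  ⟹  sig = ⟨2 | 1 1 1 1⟩
  {5,9}:  v_{5} + v_{9} = v_{1} + v_{3} + v_{4} + v_{8}  ⟹  sig = ⟨2 | 1 1 1 1⟩
  {9,11}:  v_{9} + v_{11} = v_{1} + v_{4} + 2·v_{8}  ⟹  sig = ⟨2 | 1 1 2⟩
  {6,11}:  v_{6} + v_{11} = v_{1} + 2·v_{8}  ⟹  sig = ⟨2 | 1 2⟩
  {2,9}:  v_{2} + v_{9} = 2·v_{1} + 2·v_{3} + v_{4} + 2·v_{10}  ⟹  sig = ⟨2 | 1 2 2 2⟩
  {2,6}:  v_{2} + v_{6} = 2·v_{1} + 2·v_{3} + 2·v_{10}  ⟹  sig = ⟨2 | 2 2 2⟩
  {0,1,3}:  v_{0} + v_{1} + v_{3} = 0  ⟹  sig = ⟨3 | 0⟩
  {4,7,8}:  v_{4} + v_{7} + v_{8} = 0  ⟹  sig = ⟨3 | 0⟩
  {4,7,11}:  v_{4} + v_{7} + v_{11} = v_{0} + v_{1} + v_{5}  ⟹  sig = ⟨3 | 1 1 1⟩
  {0,1,5,8}:  v_{0} + v_{1} + v_{5} + v_{8} = v_{11}  ⟹  sig = ⟨4 | 1⟩
  {1,3,8,10}:  v_{1} + v_{3} + v_{8} + v_{10} = v_{6}  ⟹  sig = ⟨4 | 1⟩
  {1,3,4,7,10}:  v_{1} + v_{3} + v_{4} + v_{7} + v_{10} = v_{2}  ⟹  sig = ⟨5 | 1⟩

Signatures (|P|; sorted positive RHS coefficients), sorted:
    |P|=2: 17 collections, coeffs (), (1), (1), (1,1), (1,1), (1,1,1), (1,1,1), (1,1,1), (1,1,1), (1,1,1), (1,1,1), (1,1,1,1), (1,1,1,1), (1,1,2), (1,2), (1,2,2,2), (2,2,2)
    |P|=3: 3 collections, coeffs (), (), (1,1,1)
    |P|=4: 2 collections, coeffs (1), (1)
    |P|=5: 1 collection, coeffs (1)


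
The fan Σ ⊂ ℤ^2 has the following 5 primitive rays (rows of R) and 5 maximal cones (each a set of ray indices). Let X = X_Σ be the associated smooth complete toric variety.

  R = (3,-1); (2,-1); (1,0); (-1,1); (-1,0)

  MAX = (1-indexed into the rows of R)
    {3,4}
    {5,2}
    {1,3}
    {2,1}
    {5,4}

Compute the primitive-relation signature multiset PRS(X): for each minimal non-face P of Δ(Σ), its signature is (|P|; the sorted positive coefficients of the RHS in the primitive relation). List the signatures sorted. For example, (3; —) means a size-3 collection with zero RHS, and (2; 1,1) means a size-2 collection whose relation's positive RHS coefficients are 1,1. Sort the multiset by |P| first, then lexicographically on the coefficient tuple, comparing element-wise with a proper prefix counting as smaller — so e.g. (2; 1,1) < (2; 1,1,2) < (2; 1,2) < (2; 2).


Minimal non-faces — 5 found among 5 rays, 5 max cones:

  {3,5}:  v_{3} + v_{5} = 0  ⇒ sig = (2; —)
  {1,5}:  v_{1} + v_{5} = v_{2}  ⇒ sig = (2; 1)
  {2,3}:  v_{2} + v_{3} = v_{1}  ⇒ sig = (2; 1)
  {2,4}:  v_{2} + v_{4} = v_{3}  ⇒ sig = (2; 1)
  {1,4}:  v_{1} + v_{4} = 2·v_{3}  ⇒ sig = (2; 2)

Signatures (|P|; sorted positive RHS coefficients), sorted:
{ (2; —),  (2; 1) ×3,  (2; 2) }
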